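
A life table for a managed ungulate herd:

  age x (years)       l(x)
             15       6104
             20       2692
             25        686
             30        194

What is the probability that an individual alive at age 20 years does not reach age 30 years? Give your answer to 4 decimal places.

0.9279

P(die before 30 | alive at 20) = 1 − l(30)/l(20) = 1 − 194/2692 = (2498)/2692 = 0.927935.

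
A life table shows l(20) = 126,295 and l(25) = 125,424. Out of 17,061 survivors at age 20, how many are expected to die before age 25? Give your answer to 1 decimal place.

The relevant probability is 1 − 125,424/126,295 = 0.006897.
Expected number = 17,061 × 0.006897 = 117.7.

117.7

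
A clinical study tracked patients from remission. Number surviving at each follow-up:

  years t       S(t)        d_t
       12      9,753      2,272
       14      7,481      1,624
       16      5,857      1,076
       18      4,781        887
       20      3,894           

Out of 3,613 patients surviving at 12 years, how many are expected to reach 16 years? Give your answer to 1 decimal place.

2169.7

The relevant probability is 5,857/9,753 = 0.600533.
Expected number = 3,613 × 0.600533 = 2169.7.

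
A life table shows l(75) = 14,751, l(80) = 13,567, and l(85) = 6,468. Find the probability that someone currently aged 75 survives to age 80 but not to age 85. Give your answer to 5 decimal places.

This is the probability of reaching 80 but not 85, conditional on being alive at 75: (l(80) − l(85)) / l(75).
= (13,567 − 6,468) / 14,751 = 7,099 / 14,751 = 0.481256.

0.48126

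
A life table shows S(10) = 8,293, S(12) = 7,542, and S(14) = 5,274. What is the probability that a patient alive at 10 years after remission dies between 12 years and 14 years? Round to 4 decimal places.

0.2735

This is the probability of reaching 12 but not 14, conditional on being alive at 10: (S(12) − S(14)) / S(10).
= (7,542 − 5,274) / 8,293 = 2,268 / 8,293 = 0.273484.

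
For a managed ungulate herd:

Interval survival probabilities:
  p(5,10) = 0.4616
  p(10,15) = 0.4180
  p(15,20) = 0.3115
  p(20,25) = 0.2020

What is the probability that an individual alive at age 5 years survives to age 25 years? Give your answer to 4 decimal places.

0.0121

Survival from 5 to 25 is the product of surviving each interval: 0.4616 × 0.4180 × 0.3115 × 0.2020.
= 0.012141.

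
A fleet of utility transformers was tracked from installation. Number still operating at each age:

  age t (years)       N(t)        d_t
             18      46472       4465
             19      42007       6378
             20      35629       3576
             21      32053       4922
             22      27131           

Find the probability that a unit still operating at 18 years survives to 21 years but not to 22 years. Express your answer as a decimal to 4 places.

This is the probability of reaching 21 but not 22, conditional on being operational at 18: (N(21) − N(22)) / N(18).
= (32053 − 27131) / 46472 = 4922 / 46472 = 0.105913.

0.1059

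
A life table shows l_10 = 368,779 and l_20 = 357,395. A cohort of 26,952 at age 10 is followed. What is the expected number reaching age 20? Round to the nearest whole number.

The relevant probability is 357,395/368,779 = 0.969131.
Expected number = 26,952 × 0.969131 = 26120.

26120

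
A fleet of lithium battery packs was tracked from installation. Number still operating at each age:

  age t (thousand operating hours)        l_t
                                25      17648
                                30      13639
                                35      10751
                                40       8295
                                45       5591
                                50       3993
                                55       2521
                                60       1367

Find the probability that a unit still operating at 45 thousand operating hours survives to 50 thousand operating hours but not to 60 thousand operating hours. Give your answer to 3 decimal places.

0.470

This is the probability of reaching 50 but not 60, conditional on being operational at 45: (l_50 − l_60) / l_45.
= (3993 − 1367) / 5591 = 2626 / 5591 = 0.469683.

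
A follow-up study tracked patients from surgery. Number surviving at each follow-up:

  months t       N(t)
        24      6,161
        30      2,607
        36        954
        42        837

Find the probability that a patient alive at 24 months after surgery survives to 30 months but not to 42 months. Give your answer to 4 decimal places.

This is the probability of reaching 30 but not 42, conditional on being alive at 24: (N(30) − N(42)) / N(24).
= (2,607 − 837) / 6,161 = 1,770 / 6,161 = 0.287291.

0.2873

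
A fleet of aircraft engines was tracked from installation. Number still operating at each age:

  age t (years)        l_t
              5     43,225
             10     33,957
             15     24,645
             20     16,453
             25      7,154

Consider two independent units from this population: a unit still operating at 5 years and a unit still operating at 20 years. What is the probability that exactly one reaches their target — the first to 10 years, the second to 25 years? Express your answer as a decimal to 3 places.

0.537

p₁ = l_10/l_5 = 33,957/43,225 = 0.785587; p₂ = l_25/l_20 = 7,154/16,453 = 0.434814.
P(exactly one) = p₁(1−p₂) + (1−p₁)p₂ = 0.444003 + 0.093230 = 0.537233.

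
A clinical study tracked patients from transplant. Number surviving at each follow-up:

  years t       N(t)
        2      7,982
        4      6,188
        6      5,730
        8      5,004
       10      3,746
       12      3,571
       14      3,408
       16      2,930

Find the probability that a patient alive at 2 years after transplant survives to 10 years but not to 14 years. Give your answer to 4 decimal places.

This is the probability of reaching 10 but not 14, conditional on being alive at 2: (N(10) − N(14)) / N(2).
= (3,746 − 3,408) / 7,982 = 338 / 7,982 = 0.042345.

0.0423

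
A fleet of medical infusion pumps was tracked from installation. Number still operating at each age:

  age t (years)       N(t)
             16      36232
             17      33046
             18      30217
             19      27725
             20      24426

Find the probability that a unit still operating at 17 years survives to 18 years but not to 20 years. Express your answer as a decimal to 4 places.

0.1752

This is the probability of reaching 18 but not 20, conditional on being operational at 17: (N(18) − N(20)) / N(17).
= (30217 − 24426) / 33046 = 5791 / 33046 = 0.175241.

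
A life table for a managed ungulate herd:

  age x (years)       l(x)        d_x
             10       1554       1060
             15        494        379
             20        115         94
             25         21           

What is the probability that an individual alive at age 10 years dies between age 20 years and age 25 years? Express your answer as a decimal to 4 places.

0.0605

This is the probability of reaching 20 but not 25, conditional on being alive at 10: (l(20) − l(25)) / l(10).
= (115 − 21) / 1554 = 94 / 1554 = 0.060489.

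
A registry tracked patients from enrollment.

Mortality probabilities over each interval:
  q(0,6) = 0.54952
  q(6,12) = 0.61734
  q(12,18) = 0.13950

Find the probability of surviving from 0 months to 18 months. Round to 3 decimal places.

0.148

Chaining the interval survival probabilities: (1 − 0.54952) × (1 − 0.61734) × (1 − 0.13950).
= 0.45048 × 0.38266 × 0.86050 = 0.148334.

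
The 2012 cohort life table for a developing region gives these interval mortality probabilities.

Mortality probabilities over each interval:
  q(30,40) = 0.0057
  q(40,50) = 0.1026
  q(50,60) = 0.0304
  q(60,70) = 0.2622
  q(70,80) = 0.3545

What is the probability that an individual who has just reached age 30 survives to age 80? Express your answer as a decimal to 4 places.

0.4120

Chaining the interval survival probabilities: (1 − 0.0057) × (1 − 0.1026) × (1 − 0.0304) × (1 − 0.2622) × (1 − 0.3545).
= 0.9943 × 0.8974 × 0.9696 × 0.7378 × 0.6455 = 0.412032.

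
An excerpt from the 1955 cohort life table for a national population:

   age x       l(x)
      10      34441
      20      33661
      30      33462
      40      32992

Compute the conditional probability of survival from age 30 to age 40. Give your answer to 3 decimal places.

0.986

The conditional survival probability is l(40)/l(30) = 32992/33462 = 0.985954.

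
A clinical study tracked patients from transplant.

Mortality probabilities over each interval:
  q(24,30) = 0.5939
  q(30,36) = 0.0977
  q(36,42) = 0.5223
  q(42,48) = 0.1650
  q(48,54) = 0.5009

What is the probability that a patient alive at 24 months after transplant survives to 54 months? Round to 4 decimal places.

0.0729

Chaining the interval survival probabilities: (1 − 0.5939) × (1 − 0.0977) × (1 − 0.5223) × (1 − 0.1650) × (1 − 0.5009).
= 0.4061 × 0.9023 × 0.4777 × 0.8350 × 0.4991 = 0.072948.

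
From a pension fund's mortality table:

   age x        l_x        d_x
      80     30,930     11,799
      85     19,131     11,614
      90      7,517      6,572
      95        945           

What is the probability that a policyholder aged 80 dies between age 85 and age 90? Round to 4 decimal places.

This is the probability of reaching 85 but not 90, conditional on being alive at 80: (l_85 − l_90) / l_80.
= (19,131 − 7,517) / 30,930 = 11,614 / 30,930 = 0.375493.

0.3755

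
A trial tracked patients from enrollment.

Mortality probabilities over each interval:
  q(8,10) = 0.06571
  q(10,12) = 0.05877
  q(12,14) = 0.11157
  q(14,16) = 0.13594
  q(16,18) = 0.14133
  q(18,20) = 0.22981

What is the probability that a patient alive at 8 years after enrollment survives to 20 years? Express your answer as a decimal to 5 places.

P(survive 8→20) = (1 − 0.06571) × (1 − 0.05877) × (1 − 0.11157) × (1 − 0.13594) × (1 − 0.14133) × (1 − 0.22981).
= 0.93429 × 0.94123 × 0.88843 × 0.86406 × 0.85867 × 0.77019 = 0.446446.

0.44645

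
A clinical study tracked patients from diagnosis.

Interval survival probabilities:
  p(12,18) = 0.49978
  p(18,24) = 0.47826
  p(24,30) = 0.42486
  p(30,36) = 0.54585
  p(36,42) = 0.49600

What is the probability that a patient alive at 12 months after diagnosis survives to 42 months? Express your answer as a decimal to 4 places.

Survival from 12 to 42 is the product of surviving each interval: 0.49978 × 0.47826 × 0.42486 × 0.54585 × 0.49600.
= 0.027494.

0.0275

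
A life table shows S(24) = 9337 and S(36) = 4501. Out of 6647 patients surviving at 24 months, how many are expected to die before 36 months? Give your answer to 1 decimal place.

3442.7

The relevant probability is 1 − 4501/9337 = 0.517939.
Expected number = 6647 × 0.517939 = 3442.7.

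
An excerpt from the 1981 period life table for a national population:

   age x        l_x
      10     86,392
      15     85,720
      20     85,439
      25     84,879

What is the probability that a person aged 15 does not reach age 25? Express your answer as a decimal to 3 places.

0.010

P(die before 25 | alive at 15) = 1 − l_25/l_15 = 1 − 84,879/85,720 = (841)/85,720 = 0.009811.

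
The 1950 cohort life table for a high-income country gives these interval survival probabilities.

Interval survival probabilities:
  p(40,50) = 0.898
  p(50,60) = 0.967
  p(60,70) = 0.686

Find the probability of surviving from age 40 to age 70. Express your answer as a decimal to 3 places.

0.596

P(survive 40→70) = 0.898 × 0.967 × 0.686.
= 0.595699.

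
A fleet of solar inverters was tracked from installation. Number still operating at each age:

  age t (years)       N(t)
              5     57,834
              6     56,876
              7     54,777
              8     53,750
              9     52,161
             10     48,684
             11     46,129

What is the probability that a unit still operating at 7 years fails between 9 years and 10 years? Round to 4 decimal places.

0.0635

This is the probability of reaching 9 but not 10, conditional on being operational at 7: (N(9) − N(10)) / N(7).
= (52,161 − 48,684) / 54,777 = 3,477 / 54,777 = 0.063476.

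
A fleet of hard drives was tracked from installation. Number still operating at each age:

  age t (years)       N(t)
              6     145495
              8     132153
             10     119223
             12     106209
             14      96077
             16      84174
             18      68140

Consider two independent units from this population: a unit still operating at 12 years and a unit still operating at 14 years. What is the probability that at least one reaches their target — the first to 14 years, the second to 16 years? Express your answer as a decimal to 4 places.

p₁ = N(14)/N(12) = 96077/106209 = 0.904603; p₂ = N(16)/N(14) = 84174/96077 = 0.876110.
P(at least one) = 1 − (1−p₁)(1−p₂) = 1 − 0.095397 × 0.123890 = 0.988181.

0.9882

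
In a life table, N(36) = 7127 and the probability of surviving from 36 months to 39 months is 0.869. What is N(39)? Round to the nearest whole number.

N(39) = N(36) × p = 7127 × 0.869 = 6193.

6193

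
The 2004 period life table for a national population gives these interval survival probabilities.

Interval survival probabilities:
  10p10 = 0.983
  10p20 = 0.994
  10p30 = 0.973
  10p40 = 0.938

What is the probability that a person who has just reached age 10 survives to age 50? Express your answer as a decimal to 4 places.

Survival from 10 to 50 is the product of surviving each interval: 0.983 × 0.994 × 0.973 × 0.938.
= 0.891776.

0.8918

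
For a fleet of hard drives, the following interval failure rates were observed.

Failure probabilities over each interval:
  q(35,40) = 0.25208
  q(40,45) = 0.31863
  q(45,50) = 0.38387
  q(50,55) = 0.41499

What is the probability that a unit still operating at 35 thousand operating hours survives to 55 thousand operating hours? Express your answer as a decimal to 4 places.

P(survive 35→55) = (1 − 0.25208) × (1 − 0.31863) × (1 − 0.38387) × (1 − 0.41499).
= 0.74792 × 0.68137 × 0.61613 × 0.58501 = 0.183685.

0.1837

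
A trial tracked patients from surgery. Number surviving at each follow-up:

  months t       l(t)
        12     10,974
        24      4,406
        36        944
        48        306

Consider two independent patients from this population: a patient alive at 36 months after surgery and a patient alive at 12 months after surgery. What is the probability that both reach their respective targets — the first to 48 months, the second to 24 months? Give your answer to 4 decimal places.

p₁ = l(48)/l(36) = 306/944 = 0.324153; p₂ = l(24)/l(12) = 4,406/10,974 = 0.401494.
P(both) = p₁ × p₂ = 0.324153 × 0.401494 = 0.130145.

0.1301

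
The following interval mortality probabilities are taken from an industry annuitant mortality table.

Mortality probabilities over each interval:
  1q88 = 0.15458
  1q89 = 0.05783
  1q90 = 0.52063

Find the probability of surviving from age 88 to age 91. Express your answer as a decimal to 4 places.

0.3818

Chaining the interval survival probabilities: (1 − 0.15458) × (1 − 0.05783) × (1 − 0.52063).
= 0.84542 × 0.94217 × 0.47937 = 0.381832.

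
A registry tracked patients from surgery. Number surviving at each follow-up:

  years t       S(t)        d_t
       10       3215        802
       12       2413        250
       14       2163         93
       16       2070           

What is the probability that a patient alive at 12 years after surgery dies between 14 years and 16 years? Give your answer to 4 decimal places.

0.0385

This is the probability of reaching 14 but not 16, conditional on being alive at 12: (S(14) − S(16)) / S(12).
= (2163 − 2070) / 2413 = 93 / 2413 = 0.038541.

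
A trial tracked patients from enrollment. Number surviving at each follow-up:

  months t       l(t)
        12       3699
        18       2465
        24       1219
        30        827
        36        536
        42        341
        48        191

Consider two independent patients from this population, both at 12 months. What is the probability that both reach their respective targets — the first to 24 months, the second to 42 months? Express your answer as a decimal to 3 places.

p₁ = l(24)/l(12) = 1219/3699 = 0.329549; p₂ = l(42)/l(12) = 341/3699 = 0.092187.
P(both) = p₁ × p₂ = 0.329549 × 0.092187 = 0.030380.

0.030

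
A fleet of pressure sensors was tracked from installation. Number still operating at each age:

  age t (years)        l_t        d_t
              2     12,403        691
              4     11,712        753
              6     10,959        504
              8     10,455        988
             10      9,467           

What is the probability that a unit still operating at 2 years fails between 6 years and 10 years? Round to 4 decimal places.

0.1203

This is the probability of reaching 6 but not 10, conditional on being operational at 2: (l_6 − l_10) / l_2.
= (10,959 − 9,467) / 12,403 = 1,492 / 12,403 = 0.120293.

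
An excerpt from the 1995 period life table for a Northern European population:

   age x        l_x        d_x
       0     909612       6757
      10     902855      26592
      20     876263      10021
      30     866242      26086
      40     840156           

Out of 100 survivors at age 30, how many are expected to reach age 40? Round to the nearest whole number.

97

The relevant probability is 840156/866242 = 0.969886.
Expected number = 100 × 0.969886 = 97.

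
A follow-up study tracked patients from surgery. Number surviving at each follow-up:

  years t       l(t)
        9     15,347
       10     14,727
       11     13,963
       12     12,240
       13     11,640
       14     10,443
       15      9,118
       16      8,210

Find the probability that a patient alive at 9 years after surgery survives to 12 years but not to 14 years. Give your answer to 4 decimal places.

This is the probability of reaching 12 but not 14, conditional on being alive at 9: (l(12) − l(14)) / l(9).
= (12,240 − 10,443) / 15,347 = 1,797 / 15,347 = 0.117091.

0.1171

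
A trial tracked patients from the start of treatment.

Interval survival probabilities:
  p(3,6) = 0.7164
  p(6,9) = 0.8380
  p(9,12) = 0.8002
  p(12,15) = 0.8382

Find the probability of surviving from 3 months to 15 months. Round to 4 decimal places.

The overall survival probability is 0.7164 × 0.8380 × 0.8002 × 0.8382.
= 0.402667.

0.4027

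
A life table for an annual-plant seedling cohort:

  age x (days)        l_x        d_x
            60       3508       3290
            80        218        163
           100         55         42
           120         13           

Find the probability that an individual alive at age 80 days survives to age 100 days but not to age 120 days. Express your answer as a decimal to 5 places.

This is the probability of reaching 100 but not 120, conditional on being alive at 80: (l_100 − l_120) / l_80.
= (55 − 13) / 218 = 42 / 218 = 0.192661.

0.19266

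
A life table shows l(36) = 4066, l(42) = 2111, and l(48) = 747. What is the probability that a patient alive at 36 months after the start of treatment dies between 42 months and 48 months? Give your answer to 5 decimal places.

This is the probability of reaching 42 but not 48, conditional on being alive at 36: (l(42) − l(48)) / l(36).
= (2111 − 747) / 4066 = 1364 / 4066 = 0.335465.

0.33546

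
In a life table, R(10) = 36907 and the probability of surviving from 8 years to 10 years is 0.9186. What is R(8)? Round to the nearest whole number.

40177

R(8) = R(10) / p = 36907 / 0.9186 = 40177.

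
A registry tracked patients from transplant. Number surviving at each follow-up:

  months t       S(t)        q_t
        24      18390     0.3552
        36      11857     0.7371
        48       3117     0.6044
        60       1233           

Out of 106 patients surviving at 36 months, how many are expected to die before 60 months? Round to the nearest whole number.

95

The relevant probability is 1 − 1233/11857 = 0.896011.
Expected number = 106 × 0.896011 = 95.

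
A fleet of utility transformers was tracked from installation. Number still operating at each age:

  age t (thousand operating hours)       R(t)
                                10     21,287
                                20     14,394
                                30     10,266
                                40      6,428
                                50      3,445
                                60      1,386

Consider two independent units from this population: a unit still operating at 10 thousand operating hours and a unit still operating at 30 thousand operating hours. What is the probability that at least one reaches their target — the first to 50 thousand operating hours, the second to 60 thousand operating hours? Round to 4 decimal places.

0.2750

p₁ = R(50)/R(10) = 3,445/21,287 = 0.161836; p₂ = R(60)/R(30) = 1,386/10,266 = 0.135009.
P(at least one) = 1 − (1−p₁)(1−p₂) = 1 − 0.838164 × 0.864991 = 0.274996.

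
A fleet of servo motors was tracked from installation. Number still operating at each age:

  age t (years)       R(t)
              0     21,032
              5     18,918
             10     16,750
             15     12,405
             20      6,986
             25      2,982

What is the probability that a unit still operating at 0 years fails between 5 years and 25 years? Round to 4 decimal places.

This is the probability of reaching 5 but not 25, conditional on being operational at 0: (R(5) − R(25)) / R(0).
= (18,918 − 2,982) / 21,032 = 15,936 / 21,032 = 0.757703.

0.7577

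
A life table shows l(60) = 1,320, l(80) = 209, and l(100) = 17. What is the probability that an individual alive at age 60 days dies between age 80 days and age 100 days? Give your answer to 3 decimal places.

This is the probability of reaching 80 but not 100, conditional on being alive at 60: (l(80) − l(100)) / l(60).
= (209 − 17) / 1,320 = 192 / 1,320 = 0.145455.

0.145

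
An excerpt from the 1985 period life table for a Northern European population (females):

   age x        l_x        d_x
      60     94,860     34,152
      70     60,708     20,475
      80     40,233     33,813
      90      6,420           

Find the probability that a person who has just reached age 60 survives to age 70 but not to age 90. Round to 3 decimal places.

We want 10|20q60 = (l_70 − l_90)/l_60.
This is the probability of reaching 70 but not 90, conditional on being alive at 60: (l_70 − l_90) / l_60.
= (60,708 − 6,420) / 94,860 = 54,288 / 94,860 = 0.572296.

0.572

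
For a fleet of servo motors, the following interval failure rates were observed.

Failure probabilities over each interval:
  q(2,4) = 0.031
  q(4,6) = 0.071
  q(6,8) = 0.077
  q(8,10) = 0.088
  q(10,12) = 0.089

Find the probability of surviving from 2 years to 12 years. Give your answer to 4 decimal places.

P(survive 2→12) = (1 − 0.031) × (1 − 0.071) × (1 − 0.077) × (1 − 0.088) × (1 − 0.089).
= 0.969 × 0.929 × 0.923 × 0.912 × 0.911 = 0.690326.

0.6903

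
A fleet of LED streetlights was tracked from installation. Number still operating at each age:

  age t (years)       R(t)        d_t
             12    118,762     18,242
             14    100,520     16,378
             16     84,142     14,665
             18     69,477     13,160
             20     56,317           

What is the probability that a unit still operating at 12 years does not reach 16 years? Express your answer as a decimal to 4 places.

P(fail before 16 | operational at 12) = 1 − R(16)/R(12) = 1 − 84,142/118,762 = (34,620)/118,762 = 0.291507.

0.2915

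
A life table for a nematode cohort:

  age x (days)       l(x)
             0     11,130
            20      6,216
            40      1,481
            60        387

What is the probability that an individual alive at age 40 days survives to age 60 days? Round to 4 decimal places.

0.2613

The conditional survival probability is l(60)/l(40) = 387/1,481 = 0.261310.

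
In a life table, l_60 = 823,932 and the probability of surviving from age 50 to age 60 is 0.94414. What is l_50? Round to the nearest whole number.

l_50 = l_60 / p = 823,932 / 0.94414 = 872680.

872680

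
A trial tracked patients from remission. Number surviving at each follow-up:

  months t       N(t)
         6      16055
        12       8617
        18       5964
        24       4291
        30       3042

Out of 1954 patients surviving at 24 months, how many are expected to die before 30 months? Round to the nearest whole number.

569

The relevant probability is 1 − 3042/4291 = 0.291074.
Expected number = 1954 × 0.291074 = 569.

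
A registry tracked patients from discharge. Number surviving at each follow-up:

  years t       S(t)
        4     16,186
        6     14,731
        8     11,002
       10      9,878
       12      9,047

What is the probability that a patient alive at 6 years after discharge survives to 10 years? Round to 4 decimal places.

0.6706

The conditional survival probability is S(10)/S(6) = 9,878/14,731 = 0.670559.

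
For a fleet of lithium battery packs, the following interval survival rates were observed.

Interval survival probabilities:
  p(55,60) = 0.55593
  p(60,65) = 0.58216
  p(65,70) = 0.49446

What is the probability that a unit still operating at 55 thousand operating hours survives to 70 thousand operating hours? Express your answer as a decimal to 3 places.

P(survive 55→70) = 0.55593 × 0.58216 × 0.49446.
= 0.160027.

0.160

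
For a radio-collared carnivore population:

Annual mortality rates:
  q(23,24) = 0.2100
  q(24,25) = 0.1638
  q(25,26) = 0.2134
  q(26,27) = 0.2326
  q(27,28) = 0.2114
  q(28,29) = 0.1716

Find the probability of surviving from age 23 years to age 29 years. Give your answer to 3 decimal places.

Survival from 23 to 29 is the product of surviving each interval: (1 − 0.2100) × (1 − 0.1638) × (1 − 0.2134) × (1 − 0.2326) × (1 − 0.2114) × (1 − 0.1716).
= 0.7900 × 0.8362 × 0.7866 × 0.7674 × 0.7886 × 0.8284 = 0.260501.

0.261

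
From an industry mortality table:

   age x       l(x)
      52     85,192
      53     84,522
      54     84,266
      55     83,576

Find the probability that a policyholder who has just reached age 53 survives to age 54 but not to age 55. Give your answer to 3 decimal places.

This is the probability of reaching 54 but not 55, conditional on being alive at 53: (l(54) − l(55)) / l(53).
= (84,266 − 83,576) / 84,522 = 690 / 84,522 = 0.008164.

0.008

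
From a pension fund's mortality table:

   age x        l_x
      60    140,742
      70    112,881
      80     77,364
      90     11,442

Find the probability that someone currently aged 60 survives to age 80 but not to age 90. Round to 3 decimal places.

0.468

We want 20|10q60 = (l_80 − l_90)/l_60.
This is the probability of reaching 80 but not 90, conditional on being alive at 60: (l_80 − l_90) / l_60.
= (77,364 − 11,442) / 140,742 = 65,922 / 140,742 = 0.468389.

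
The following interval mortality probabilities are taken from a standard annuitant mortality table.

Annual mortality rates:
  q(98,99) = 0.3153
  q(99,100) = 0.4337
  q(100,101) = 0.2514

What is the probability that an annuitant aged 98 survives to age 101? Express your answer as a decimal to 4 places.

The overall survival probability is (1 − 0.3153) × (1 − 0.4337) × (1 − 0.2514).
= 0.6847 × 0.5663 × 0.7486 = 0.290266.

0.2903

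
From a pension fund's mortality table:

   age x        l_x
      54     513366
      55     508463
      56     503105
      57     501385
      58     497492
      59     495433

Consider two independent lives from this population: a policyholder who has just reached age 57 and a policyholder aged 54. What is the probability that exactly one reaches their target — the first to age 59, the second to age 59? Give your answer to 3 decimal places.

p₁ = l_59/l_57 = 495433/501385 = 0.988129; p₂ = l_59/l_54 = 495433/513366 = 0.965068.
P(exactly one) = p₁(1−p₂) + (1−p₁)p₂ = 0.034517 + 0.011456 = 0.045974.

0.046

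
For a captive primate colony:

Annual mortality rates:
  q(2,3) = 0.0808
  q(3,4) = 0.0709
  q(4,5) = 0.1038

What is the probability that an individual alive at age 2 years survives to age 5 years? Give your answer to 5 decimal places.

Chaining the interval survival probabilities: (1 − 0.0808) × (1 − 0.0709) × (1 − 0.1038).
= 0.9192 × 0.9291 × 0.8962 = 0.765381.

0.76538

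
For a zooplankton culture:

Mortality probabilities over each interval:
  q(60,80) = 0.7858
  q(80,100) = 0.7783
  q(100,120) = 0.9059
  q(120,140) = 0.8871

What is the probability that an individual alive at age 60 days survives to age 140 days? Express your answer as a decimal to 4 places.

Survival from 60 to 140 is the product of surviving each interval: (1 − 0.7858) × (1 − 0.7783) × (1 − 0.9059) × (1 − 0.8871).
= 0.2142 × 0.2217 × 0.0941 × 0.1129 = 0.000505.

0.0005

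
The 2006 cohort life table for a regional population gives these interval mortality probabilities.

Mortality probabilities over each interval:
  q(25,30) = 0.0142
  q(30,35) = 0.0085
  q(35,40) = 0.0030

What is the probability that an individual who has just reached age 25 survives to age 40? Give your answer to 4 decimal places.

0.9745

Survival from 25 to 40 is the product of surviving each interval: (1 − 0.0142) × (1 − 0.0085) × (1 − 0.0030).
= 0.9858 × 0.9915 × 0.9970 = 0.974488.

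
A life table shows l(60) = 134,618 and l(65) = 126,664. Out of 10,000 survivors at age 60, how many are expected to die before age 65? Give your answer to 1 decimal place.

590.9

The relevant probability is 1 − 126,664/134,618 = 0.059086.
Expected number = 10,000 × 0.059086 = 590.9.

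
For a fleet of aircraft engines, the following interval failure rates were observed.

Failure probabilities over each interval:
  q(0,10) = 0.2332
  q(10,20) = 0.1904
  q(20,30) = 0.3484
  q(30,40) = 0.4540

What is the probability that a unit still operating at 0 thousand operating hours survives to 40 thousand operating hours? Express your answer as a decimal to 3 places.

Chaining the interval survival probabilities: (1 − 0.2332) × (1 − 0.1904) × (1 − 0.3484) × (1 − 0.4540).
= 0.7668 × 0.8096 × 0.6516 × 0.5460 = 0.220865.

0.221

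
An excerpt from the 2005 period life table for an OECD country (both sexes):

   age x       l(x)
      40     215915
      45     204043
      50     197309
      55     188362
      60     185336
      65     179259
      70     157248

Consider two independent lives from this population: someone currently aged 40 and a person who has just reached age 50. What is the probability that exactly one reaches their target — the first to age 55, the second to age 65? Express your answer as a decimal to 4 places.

p₁ = l(55)/l(40) = 188362/215915 = 0.872390; p₂ = l(65)/l(50) = 179259/197309 = 0.908519.
P(exactly one) = p₁(1−p₂) + (1−p₁)p₂ = 0.079807 + 0.115936 = 0.195743.

0.1957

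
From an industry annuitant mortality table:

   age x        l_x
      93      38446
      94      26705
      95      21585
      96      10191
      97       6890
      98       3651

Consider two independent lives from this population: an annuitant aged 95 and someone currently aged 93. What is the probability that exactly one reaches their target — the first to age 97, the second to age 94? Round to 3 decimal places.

0.570

p₁ = l_97/l_95 = 6890/21585 = 0.319203; p₂ = l_94/l_93 = 26705/38446 = 0.694611.
P(exactly one) = p₁(1−p₂) + (1−p₁)p₂ = 0.097481 + 0.472889 = 0.570370.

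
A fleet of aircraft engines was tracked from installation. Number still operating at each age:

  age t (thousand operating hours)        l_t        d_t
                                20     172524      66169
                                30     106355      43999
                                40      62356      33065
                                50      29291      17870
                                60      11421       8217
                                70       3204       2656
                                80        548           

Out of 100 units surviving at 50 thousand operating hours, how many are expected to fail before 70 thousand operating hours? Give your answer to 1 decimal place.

89.1

The relevant probability is 1 − 3204/29291 = 0.890615.
Expected number = 100 × 0.890615 = 89.1.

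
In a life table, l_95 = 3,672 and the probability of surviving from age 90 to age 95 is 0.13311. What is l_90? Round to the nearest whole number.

27586

l_90 = l_95 / p = 3,672 / 0.13311 = 27586.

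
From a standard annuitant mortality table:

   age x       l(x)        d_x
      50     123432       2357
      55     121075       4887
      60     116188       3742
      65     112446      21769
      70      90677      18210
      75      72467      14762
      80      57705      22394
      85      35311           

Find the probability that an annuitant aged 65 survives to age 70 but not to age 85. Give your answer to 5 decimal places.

This is the probability of reaching 70 but not 85, conditional on being alive at 65: (l(70) − l(85)) / l(65).
= (90677 − 35311) / 112446 = 55366 / 112446 = 0.492379.

0.49238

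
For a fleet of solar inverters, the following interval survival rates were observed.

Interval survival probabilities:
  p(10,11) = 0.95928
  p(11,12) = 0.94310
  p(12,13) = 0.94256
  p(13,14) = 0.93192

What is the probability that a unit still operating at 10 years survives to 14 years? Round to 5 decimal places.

0.79468

The overall survival probability is 0.95928 × 0.94310 × 0.94256 × 0.93192.
= 0.794677.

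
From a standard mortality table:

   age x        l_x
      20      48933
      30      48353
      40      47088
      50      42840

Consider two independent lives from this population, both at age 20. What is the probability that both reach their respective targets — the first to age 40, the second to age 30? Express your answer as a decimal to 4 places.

p₁ = l_40/l_20 = 47088/48933 = 0.962295; p₂ = l_30/l_20 = 48353/48933 = 0.988147.
P(both) = p₁ × p₂ = 0.962295 × 0.988147 = 0.950889.

0.9509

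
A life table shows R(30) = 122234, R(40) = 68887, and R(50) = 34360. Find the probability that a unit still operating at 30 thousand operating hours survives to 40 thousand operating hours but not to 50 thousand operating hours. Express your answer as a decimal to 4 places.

This is the probability of reaching 40 but not 50, conditional on being operational at 30: (R(40) − R(50)) / R(30).
= (68887 − 34360) / 122234 = 34527 / 122234 = 0.282466.

0.2825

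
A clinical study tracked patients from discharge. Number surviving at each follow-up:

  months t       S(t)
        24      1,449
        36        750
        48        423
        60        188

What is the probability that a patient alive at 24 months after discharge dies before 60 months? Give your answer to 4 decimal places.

P(die before 60 | alive at 24) = 1 − S(60)/S(24) = 1 − 188/1,449 = (1,261)/1,449 = 0.870255.

0.8703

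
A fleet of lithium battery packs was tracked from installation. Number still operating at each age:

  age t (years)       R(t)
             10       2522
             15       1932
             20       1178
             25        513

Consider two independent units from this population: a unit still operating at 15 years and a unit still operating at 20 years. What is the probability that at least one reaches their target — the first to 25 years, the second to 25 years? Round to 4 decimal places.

p₁ = R(25)/R(15) = 513/1932 = 0.265528; p₂ = R(25)/R(20) = 513/1178 = 0.435484.
P(at least one) = 1 − (1−p₁)(1−p₂) = 1 − 0.734472 × 0.564516 = 0.585379.

0.5854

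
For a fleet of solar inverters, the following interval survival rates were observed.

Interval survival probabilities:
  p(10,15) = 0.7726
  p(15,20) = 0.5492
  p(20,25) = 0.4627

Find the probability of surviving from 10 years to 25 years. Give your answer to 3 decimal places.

The overall survival probability is 0.7726 × 0.5492 × 0.4627.
= 0.196329.

0.196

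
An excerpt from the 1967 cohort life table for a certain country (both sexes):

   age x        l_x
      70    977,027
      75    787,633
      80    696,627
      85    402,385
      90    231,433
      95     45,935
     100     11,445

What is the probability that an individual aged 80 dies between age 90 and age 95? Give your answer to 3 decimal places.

We want 10|5q80 = (l_90 − l_95)/l_80.
This is the probability of reaching 90 but not 95, conditional on being alive at 80: (l_90 − l_95) / l_80.
= (231,433 − 45,935) / 696,627 = 185,498 / 696,627 = 0.266280.

0.266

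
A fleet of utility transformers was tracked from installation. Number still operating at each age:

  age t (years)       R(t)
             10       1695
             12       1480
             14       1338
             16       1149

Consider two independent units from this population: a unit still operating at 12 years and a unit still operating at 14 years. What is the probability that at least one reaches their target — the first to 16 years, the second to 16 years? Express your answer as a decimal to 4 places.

p₁ = R(16)/R(12) = 1149/1480 = 0.776351; p₂ = R(16)/R(14) = 1149/1338 = 0.858744.
P(at least one) = 1 − (1−p₁)(1−p₂) = 1 − 0.223649 × 0.141256 = 0.968408.

0.9684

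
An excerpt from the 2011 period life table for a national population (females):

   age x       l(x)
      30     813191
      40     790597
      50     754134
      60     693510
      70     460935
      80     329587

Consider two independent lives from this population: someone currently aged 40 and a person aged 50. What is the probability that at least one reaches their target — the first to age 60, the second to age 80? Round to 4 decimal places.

0.9309

p₁ = l(60)/l(40) = 693510/790597 = 0.877198; p₂ = l(80)/l(50) = 329587/754134 = 0.437040.
P(at least one) = 1 − (1−p₁)(1−p₂) = 1 − 0.122802 × 0.562960 = 0.930867.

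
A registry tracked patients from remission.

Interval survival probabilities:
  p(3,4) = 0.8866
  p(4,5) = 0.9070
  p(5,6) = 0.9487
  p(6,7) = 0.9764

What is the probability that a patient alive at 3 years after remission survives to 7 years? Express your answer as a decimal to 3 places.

The overall survival probability is 0.8866 × 0.9070 × 0.9487 × 0.9764.
= 0.744889.

0.745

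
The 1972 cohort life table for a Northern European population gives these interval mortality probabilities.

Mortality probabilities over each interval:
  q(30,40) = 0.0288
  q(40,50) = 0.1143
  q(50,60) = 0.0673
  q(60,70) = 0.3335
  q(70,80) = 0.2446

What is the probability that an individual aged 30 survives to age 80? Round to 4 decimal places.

0.4039

Chaining the interval survival probabilities: (1 − 0.0288) × (1 − 0.1143) × (1 − 0.0673) × (1 − 0.3335) × (1 − 0.2446).
= 0.9712 × 0.8857 × 0.9327 × 0.6665 × 0.7554 = 0.403938.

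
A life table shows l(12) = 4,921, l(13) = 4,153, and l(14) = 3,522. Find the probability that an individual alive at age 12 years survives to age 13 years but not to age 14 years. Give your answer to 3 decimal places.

This is the probability of reaching 13 but not 14, conditional on being alive at 12: (l(13) − l(14)) / l(12).
= (4,153 − 3,522) / 4,921 = 631 / 4,921 = 0.128226.

0.128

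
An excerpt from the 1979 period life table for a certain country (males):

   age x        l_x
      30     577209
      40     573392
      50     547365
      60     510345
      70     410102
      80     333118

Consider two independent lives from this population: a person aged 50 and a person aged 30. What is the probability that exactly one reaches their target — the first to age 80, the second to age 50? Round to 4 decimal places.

0.4026

p₁ = l_80/l_50 = 333118/547365 = 0.608585; p₂ = l_50/l_30 = 547365/577209 = 0.948296.
P(exactly one) = p₁(1−p₂) + (1−p₁)p₂ = 0.031466 + 0.371177 = 0.402644.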